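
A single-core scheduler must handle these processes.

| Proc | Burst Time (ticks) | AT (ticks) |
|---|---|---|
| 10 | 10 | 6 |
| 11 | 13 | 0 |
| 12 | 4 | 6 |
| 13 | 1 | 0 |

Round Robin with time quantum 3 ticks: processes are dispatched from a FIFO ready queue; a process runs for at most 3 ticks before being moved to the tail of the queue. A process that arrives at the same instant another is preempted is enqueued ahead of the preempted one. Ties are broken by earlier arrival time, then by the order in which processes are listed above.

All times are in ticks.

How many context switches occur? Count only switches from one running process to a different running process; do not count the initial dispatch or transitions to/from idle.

11

Gantt: | 11 0-3 | 13 3-4 | 11 4-7 | 10 7-10 | 12 10-13 | 11 13-16 | 10 16-19 | 12 19-20 | 11 20-23 | 10 23-26 | 11 26-27 | 10 27-28 |
Completion: 10=28  11=27  12=20  13=4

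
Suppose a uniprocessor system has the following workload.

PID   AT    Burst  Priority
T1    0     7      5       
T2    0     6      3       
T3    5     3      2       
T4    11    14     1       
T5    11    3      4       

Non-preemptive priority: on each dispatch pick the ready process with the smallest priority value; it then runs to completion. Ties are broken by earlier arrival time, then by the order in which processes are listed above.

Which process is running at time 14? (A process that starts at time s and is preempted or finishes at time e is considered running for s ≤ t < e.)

Gantt: | T2 0-6 | T3 6-9 | T1 9-16 | T4 16-30 | T5 30-33 |
Completion: T1=16  T2=6  T3=9  T4=30  T5=33

T1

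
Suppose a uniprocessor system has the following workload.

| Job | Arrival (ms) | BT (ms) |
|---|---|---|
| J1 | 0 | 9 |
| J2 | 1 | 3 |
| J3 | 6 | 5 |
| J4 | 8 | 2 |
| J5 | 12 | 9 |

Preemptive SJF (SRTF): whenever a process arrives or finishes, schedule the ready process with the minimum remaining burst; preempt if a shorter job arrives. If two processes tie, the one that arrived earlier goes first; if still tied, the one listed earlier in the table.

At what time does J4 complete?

10

Gantt: | J1 0-1 | J2 1-4 | J1 4-6 | J3 6-8 | J4 8-10 | J3 10-13 | J1 13-19 | J5 19-28 |
Completion: J1=19  J2=4  J3=13  J4=10  J5=28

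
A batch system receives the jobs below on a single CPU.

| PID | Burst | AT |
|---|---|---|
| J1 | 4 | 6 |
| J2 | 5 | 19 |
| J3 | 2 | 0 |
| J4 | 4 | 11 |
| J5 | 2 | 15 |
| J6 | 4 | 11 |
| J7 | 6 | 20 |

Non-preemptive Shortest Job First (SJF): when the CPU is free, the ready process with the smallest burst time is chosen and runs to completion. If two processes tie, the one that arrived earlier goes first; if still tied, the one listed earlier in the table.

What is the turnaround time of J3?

2

Timeline: | J3 0-2 | idle 2-6 | J1 6-10 | idle 10-11 | J4 11-15 | J5 15-17 | J6 17-21 | J2 21-26 | J7 26-32 |
Completion: J1=10  J2=26  J3=2  J4=15  J5=17  J6=21  J7=32
Turnaround (C−A): J1=4  J2=7  J3=2  J4=4  J5=2  J6=10  J7=12
Turnaround(J3) = completion − arrival = 2 − 0 = 2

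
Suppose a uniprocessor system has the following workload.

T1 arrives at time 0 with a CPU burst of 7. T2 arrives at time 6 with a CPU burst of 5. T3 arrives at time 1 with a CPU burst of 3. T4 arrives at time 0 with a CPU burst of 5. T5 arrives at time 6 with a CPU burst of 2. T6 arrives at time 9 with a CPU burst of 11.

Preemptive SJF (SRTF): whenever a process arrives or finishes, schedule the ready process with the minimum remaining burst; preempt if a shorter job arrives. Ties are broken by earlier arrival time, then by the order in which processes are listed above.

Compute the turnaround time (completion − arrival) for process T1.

Gantt: | T4 0-1 | T3 1-4 | T4 4-8 | T5 8-10 | T2 10-15 | T1 15-22 | T6 22-33 |
Completion: T1=22  T2=15  T3=4  T4=8  T5=10  T6=33
Turnaround (C−A): T1=22  T2=9  T3=3  T4=8  T5=4  T6=24
Turnaround(T1) = completion − arrival = 22 − 0 = 22

22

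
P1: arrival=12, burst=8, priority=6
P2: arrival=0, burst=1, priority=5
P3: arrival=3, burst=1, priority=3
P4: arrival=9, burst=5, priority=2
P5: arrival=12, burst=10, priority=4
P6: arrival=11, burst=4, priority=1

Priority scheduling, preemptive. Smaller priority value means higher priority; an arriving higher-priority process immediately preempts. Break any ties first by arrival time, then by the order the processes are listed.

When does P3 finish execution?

Schedule: | P2 0-1 | idle 1-3 | P3 3-4 | idle 4-9 | P4 9-11 | P6 11-15 | P4 15-18 | P5 18-28 | P1 28-36 |
Completion: P1=36  P2=1  P3=4  P4=18  P5=28  P6=15

4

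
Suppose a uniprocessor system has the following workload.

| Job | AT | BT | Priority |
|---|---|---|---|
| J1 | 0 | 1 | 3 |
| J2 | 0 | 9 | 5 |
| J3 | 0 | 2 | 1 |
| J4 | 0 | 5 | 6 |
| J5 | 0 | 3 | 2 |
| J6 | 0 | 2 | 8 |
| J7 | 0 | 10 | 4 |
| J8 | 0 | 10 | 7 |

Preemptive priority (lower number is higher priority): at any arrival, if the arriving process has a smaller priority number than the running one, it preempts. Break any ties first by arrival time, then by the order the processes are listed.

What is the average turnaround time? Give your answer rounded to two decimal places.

20.75

Gantt: | J3 0-2 | J5 2-5 | J1 5-6 | J7 6-16 | J2 16-25 | J4 25-30 | J8 30-40 | J6 40-42 |
Completion: J1=6  J2=25  J3=2  J4=30  J5=5  J6=42  J7=16  J8=40
Turnaround (C−A): J1=6  J2=25  J3=2  J4=30  J5=5  J6=42  J7=16  J8=40
Turnaround times: J1=6, J2=25, J3=2, J4=30, J5=5, J6=42, J7=16, J8=40
Average turnaround = (6+25+2+30+5+42+16+40) / 8 = 166/8 = 20.75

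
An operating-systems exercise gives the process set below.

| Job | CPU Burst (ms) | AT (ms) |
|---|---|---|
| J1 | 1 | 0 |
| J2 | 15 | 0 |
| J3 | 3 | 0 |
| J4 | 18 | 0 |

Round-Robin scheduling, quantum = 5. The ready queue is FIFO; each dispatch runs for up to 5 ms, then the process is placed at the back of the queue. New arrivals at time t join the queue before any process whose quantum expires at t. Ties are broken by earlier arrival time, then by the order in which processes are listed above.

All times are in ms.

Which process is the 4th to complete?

J4

Gantt: | J1 0-1 | J2 1-6 | J3 6-9 | J4 9-14 | J2 14-19 | J4 19-24 | J2 24-29 | J4 29-37 |
Completion: J1=1  J2=29  J3=9  J4=37
Turnaround (C−A): J1=1  J2=29  J3=9  J4=37
Finish order: J1 → J3 → J2 → J4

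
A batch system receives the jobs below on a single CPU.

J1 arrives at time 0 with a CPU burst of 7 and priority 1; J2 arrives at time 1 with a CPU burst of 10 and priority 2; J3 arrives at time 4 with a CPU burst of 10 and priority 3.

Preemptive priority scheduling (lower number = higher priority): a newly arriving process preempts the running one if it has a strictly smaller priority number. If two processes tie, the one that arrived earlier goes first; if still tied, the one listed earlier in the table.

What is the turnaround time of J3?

23

Timeline: | J1 0-7 | J2 7-17 | J3 17-27 |
Completion: J1=7  J2=17  J3=27
Turnaround(J3) = completion − arrival = 27 − 4 = 23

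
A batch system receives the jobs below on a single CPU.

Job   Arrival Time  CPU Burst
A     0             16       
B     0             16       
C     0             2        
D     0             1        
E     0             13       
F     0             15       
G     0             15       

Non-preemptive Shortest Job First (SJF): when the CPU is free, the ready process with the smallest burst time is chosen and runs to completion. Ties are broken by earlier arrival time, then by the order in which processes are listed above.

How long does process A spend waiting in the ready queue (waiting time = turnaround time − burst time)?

Schedule: | D 0-1 | C 1-3 | E 3-16 | F 16-31 | G 31-46 | A 46-62 | B 62-78 |
Completion: A=62  B=78  C=3  D=1  E=16  F=31  G=46
Turnaround (C−A): A=62  B=78  C=3  D=1  E=16  F=31  G=46
Waiting(A) = turnaround − burst = 62 − 16 = 46

46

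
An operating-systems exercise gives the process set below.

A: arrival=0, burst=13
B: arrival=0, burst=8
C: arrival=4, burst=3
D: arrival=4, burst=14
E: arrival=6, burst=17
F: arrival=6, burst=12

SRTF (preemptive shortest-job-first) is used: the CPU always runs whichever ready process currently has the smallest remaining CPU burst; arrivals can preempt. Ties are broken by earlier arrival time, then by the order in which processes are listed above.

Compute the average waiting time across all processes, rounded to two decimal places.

17.83

Schedule: | B 0-4 | C 4-7 | B 7-11 | F 11-23 | A 23-36 | D 36-50 | E 50-67 |
Completion: A=36  B=11  C=7  D=50  E=67  F=23
Waiting times: A=23, B=3, C=0, D=32, E=44, F=5
Average waiting = (23+3+0+32+44+5) / 6 = 107/6 = 17.83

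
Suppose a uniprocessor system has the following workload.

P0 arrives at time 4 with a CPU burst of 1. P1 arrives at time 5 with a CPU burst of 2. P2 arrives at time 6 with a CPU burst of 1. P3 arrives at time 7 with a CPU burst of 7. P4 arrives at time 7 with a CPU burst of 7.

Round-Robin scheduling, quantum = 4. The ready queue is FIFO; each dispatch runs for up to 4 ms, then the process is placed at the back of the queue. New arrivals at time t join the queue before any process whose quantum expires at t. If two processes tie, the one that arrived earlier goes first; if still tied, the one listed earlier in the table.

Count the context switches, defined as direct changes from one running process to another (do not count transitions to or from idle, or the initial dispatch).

6

Gantt: | idle 0-4 | P0 4-5 | P1 5-7 | P2 7-8 | P3 8-12 | P4 12-16 | P3 16-19 | P4 19-22 |
Completion: P0=5  P1=7  P2=8  P3=19  P4=22
Turnaround (C−A): P0=1  P1=2  P2=2  P3=12  P4=15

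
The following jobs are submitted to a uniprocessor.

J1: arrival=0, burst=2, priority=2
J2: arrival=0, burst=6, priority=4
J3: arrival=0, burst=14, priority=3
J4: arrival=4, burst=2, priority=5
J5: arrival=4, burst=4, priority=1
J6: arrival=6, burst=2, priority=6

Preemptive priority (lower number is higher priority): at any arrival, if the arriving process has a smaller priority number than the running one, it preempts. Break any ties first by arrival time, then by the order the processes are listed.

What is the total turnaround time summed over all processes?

100

Schedule: | J1 0-2 | J3 2-4 | J5 4-8 | J3 8-20 | J2 20-26 | J4 26-28 | J6 28-30 |
Completion: J1=2  J2=26  J3=20  J4=28  J5=8  J6=30
Turnaround (C−A): J1=2  J2=26  J3=20  J4=24  J5=4  J6=24
Turnaround = completion − arrival: J1=2, J2=26, J3=20, J4=24, J5=4, J6=24
Total turnaround = 2 + 26 + 20 + 24 + 4 + 24 = 100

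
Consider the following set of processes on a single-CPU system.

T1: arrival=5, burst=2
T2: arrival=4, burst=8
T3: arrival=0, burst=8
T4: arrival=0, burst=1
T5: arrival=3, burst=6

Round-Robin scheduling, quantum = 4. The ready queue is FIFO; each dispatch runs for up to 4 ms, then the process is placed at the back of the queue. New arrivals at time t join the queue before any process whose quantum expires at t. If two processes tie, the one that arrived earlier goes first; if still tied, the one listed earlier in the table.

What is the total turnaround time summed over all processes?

Timeline: | T3 0-4 | T4 4-5 | T5 5-9 | T2 9-13 | T3 13-17 | T1 17-19 | T5 19-21 | T2 21-25 |
Completion: T1=19  T2=25  T3=17  T4=5  T5=21
Turnaround (C−A): T1=14  T2=21  T3=17  T4=5  T5=18
Turnaround = completion − arrival: T1=14, T2=21, T3=17, T4=5, T5=18
Total turnaround = 14 + 21 + 17 + 5 + 18 = 75

75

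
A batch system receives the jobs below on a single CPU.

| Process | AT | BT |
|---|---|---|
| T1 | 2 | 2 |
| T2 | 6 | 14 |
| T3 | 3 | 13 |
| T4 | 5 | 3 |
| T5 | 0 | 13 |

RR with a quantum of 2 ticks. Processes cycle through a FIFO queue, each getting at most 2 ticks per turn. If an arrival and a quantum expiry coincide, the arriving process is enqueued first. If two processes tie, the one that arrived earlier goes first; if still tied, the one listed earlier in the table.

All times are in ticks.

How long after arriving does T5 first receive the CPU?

Timeline: | T5 0-2 | T1 2-4 | T5 4-6 | T3 6-8 | T4 8-10 | T2 10-12 | T5 12-14 | T3 14-16 | T4 16-17 | T2 17-19 | T5 19-21 | T3 21-23 | T2 23-25 | T5 25-27 | T3 27-29 | T2 29-31 | T5 31-33 | T3 33-35 | T2 35-37 | T5 37-38 | T3 38-40 | T2 40-42 | T3 42-43 | T2 43-45 |
Completion: T1=4  T2=45  T3=43  T4=17  T5=38
Turnaround (C−A): T1=2  T2=39  T3=40  T4=12  T5=38
Response(T5) = first start − arrival = 0 − 0 = 0

0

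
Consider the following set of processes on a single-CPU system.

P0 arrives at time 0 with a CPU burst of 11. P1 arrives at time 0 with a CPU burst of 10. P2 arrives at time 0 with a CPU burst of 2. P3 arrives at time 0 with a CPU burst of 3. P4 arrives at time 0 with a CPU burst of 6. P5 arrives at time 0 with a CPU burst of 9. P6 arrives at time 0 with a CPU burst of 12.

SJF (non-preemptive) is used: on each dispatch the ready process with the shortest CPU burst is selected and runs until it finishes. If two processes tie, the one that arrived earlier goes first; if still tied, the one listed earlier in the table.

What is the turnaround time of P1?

Gantt: | P2 0-2 | P3 2-5 | P4 5-11 | P5 11-20 | P1 20-30 | P0 30-41 | P6 41-53 |
Completion: P0=41  P1=30  P2=2  P3=5  P4=11  P5=20  P6=53
Turnaround (C−A): P0=41  P1=30  P2=2  P3=5  P4=11  P5=20  P6=53
Turnaround(P1) = completion − arrival = 30 − 0 = 30

30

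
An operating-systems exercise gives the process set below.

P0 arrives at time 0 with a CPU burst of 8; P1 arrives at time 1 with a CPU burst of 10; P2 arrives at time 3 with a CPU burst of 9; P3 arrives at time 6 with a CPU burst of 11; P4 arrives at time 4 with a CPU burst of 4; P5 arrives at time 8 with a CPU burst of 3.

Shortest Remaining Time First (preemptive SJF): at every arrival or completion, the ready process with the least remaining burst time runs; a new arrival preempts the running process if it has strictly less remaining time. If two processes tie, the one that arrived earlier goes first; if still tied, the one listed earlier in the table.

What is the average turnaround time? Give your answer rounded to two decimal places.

19.17

Schedule: | P0 0-8 | P5 8-11 | P4 11-15 | P2 15-24 | P1 24-34 | P3 34-45 |
Completion: P0=8  P1=34  P2=24  P3=45  P4=15  P5=11
Turnaround (C−A): P0=8  P1=33  P2=21  P3=39  P4=11  P5=3
Turnaround times: P0=8, P1=33, P2=21, P3=39, P4=11, P5=3
Average turnaround = (8+33+21+39+11+3) / 6 = 115/6 = 19.17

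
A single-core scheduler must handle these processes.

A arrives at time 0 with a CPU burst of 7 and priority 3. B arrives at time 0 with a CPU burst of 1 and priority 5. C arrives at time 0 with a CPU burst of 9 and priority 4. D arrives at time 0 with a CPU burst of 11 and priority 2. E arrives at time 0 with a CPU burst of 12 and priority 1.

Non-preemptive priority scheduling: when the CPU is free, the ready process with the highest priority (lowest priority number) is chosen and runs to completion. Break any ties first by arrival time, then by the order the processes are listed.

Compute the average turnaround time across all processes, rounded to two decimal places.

Schedule: | E 0-12 | D 12-23 | A 23-30 | C 30-39 | B 39-40 |
Completion: A=30  B=40  C=39  D=23  E=12
Turnaround times: A=30, B=40, C=39, D=23, E=12
Average turnaround = (30+40+39+23+12) / 5 = 144/5 = 28.80

28.80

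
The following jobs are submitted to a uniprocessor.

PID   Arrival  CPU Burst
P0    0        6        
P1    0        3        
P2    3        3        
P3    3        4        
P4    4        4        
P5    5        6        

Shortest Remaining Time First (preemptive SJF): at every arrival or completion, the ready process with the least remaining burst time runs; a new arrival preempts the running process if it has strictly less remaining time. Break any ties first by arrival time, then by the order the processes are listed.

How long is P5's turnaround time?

Gantt: | P1 0-3 | P2 3-6 | P3 6-10 | P4 10-14 | P0 14-20 | P5 20-26 |
Completion: P0=20  P1=3  P2=6  P3=10  P4=14  P5=26
Turnaround (C−A): P0=20  P1=3  P2=3  P3=7  P4=10  P5=21
Turnaround(P5) = completion − arrival = 26 − 5 = 21

21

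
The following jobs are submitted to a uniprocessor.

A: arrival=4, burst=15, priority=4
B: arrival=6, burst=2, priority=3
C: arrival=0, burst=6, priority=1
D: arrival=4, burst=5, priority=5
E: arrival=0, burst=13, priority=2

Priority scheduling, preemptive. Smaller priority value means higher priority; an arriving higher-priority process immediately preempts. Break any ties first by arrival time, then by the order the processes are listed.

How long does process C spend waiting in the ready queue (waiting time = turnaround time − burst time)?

Gantt: | C 0-6 | E 6-19 | B 19-21 | A 21-36 | D 36-41 |
Completion: A=36  B=21  C=6  D=41  E=19
Turnaround (C−A): A=32  B=15  C=6  D=37  E=19
Waiting(C) = turnaround − burst = 6 − 6 = 0

0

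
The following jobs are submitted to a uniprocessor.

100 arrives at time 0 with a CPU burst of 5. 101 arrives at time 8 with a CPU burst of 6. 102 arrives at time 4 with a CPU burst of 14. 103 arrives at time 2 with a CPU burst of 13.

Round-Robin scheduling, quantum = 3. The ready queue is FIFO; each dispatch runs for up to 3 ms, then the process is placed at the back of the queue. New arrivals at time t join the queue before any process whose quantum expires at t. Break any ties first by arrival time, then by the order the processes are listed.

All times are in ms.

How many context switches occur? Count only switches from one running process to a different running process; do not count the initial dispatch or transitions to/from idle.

13

Timeline: | 100 0-3 | 103 3-6 | 100 6-8 | 102 8-11 | 103 11-14 | 101 14-17 | 102 17-20 | 103 20-23 | 101 23-26 | 102 26-29 | 103 29-32 | 102 32-35 | 103 35-36 | 102 36-38 |
Completion: 100=8  101=26  102=38  103=36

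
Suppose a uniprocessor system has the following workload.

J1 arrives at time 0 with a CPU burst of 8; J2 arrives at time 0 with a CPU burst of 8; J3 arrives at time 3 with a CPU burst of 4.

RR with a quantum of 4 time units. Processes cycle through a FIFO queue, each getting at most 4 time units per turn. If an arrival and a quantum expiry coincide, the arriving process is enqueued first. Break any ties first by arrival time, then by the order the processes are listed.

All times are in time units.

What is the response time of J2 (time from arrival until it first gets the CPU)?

4

Gantt: | J1 0-4 | J2 4-8 | J3 8-12 | J1 12-16 | J2 16-20 |
Completion: J1=16  J2=20  J3=12
Turnaround (C−A): J1=16  J2=20  J3=9
Response(J2) = first start − arrival = 4 − 0 = 4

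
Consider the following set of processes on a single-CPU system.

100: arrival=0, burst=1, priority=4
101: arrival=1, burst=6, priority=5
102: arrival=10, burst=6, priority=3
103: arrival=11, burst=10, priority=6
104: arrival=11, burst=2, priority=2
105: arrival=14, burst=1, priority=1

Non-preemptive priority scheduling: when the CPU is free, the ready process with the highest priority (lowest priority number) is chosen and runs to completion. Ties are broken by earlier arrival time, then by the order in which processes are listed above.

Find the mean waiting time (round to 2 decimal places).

2.67

Schedule: | 100 0-1 | 101 1-7 | idle 7-10 | 102 10-16 | 105 16-17 | 104 17-19 | 103 19-29 |
Completion: 100=1  101=7  102=16  103=29  104=19  105=17
Waiting times: 100=0, 101=0, 102=0, 103=8, 104=6, 105=2
Average waiting = (0+0+0+8+6+2) / 6 = 16/6 = 2.67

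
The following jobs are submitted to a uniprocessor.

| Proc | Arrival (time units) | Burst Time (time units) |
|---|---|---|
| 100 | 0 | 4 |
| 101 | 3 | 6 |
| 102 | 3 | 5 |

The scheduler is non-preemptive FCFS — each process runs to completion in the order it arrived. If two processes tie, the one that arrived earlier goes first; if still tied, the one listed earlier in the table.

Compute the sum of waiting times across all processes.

Gantt: | 100 0-4 | 101 4-10 | 102 10-15 |
Completion: 100=4  101=10  102=15
Turnaround (C−A): 100=4  101=7  102=12
Waiting = turnaround − burst: 100=0, 101=1, 102=7
Total waiting = 0 + 1 + 7 = 8

8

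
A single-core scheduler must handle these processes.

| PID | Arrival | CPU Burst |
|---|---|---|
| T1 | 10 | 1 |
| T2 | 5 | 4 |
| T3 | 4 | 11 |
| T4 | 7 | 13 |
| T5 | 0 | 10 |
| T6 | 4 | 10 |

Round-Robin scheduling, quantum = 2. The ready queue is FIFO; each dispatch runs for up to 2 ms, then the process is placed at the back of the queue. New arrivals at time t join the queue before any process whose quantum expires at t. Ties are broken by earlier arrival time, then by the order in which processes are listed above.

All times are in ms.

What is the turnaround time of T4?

Timeline: | T5 0-4 | T3 4-6 | T6 6-8 | T5 8-10 | T2 10-12 | T3 12-14 | T4 14-16 | T6 16-18 | T1 18-19 | T5 19-21 | T2 21-23 | T3 23-25 | T4 25-27 | T6 27-29 | T5 29-31 | T3 31-33 | T4 33-35 | T6 35-37 | T3 37-39 | T4 39-41 | T6 41-43 | T3 43-44 | T4 44-49 |
Completion: T1=19  T2=23  T3=44  T4=49  T5=31  T6=43
Turnaround (C−A): T1=9  T2=18  T3=40  T4=42  T5=31  T6=39
Turnaround(T4) = completion − arrival = 49 − 7 = 42

42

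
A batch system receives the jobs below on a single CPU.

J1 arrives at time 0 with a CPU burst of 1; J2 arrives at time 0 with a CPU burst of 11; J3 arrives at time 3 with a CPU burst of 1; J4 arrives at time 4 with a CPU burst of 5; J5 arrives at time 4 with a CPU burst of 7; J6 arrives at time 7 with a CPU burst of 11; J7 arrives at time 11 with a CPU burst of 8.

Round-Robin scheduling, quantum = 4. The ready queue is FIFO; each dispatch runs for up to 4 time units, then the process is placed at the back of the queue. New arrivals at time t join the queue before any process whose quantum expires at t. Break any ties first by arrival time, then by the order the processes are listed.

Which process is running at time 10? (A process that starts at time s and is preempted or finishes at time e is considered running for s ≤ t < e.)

J5

Gantt: | J1 0-1 | J2 1-5 | J3 5-6 | J4 6-10 | J5 10-14 | J2 14-18 | J6 18-22 | J4 22-23 | J7 23-27 | J5 27-30 | J2 30-33 | J6 33-37 | J7 37-41 | J6 41-44 |
Completion: J1=1  J2=33  J3=6  J4=23  J5=30  J6=44  J7=41
Turnaround (C−A): J1=1  J2=33  J3=3  J4=19  J5=26  J6=37  J7=30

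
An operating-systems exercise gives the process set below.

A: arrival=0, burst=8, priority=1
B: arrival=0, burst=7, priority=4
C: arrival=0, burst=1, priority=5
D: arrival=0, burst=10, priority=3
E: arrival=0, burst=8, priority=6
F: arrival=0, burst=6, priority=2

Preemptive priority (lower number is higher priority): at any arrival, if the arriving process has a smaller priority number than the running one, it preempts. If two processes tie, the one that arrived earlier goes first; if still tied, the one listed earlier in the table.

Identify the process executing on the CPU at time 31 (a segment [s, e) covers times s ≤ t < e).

Schedule: | A 0-8 | F 8-14 | D 14-24 | B 24-31 | C 31-32 | E 32-40 |
Completion: A=8  B=31  C=32  D=24  E=40  F=14

C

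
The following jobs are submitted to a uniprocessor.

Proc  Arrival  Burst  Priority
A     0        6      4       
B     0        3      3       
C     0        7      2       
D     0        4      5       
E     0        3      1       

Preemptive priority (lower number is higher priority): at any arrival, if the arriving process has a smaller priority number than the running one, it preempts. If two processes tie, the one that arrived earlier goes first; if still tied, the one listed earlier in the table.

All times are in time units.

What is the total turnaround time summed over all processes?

68

Schedule: | E 0-3 | C 3-10 | B 10-13 | A 13-19 | D 19-23 |
Completion: A=19  B=13  C=10  D=23  E=3
Turnaround = completion − arrival: A=19, B=13, C=10, D=23, E=3
Total turnaround = 19 + 13 + 10 + 23 + 3 = 68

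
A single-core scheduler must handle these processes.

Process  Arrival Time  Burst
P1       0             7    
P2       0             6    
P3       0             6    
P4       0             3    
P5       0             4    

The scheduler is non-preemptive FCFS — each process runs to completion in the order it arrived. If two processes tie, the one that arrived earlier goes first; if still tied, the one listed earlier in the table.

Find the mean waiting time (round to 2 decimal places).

Timeline: | P1 0-7 | P2 7-13 | P3 13-19 | P4 19-22 | P5 22-26 |
Completion: P1=7  P2=13  P3=19  P4=22  P5=26
Turnaround (C−A): P1=7  P2=13  P3=19  P4=22  P5=26
Waiting times: P1=0, P2=7, P3=13, P4=19, P5=22
Average waiting = (0+7+13+19+22) / 5 = 61/5 = 12.20

12.20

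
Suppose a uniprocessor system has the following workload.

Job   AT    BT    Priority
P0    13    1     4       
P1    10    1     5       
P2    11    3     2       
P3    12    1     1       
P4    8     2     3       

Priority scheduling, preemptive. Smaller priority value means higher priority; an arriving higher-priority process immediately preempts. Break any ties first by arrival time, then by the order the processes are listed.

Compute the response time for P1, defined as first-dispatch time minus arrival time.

0

Gantt: | idle 0-8 | P4 8-10 | P1 10-11 | P2 11-12 | P3 12-13 | P2 13-15 | P0 15-16 |
Completion: P0=16  P1=11  P2=15  P3=13  P4=10
Turnaround (C−A): P0=3  P1=1  P2=4  P3=1  P4=2
Response(P1) = first start − arrival = 10 − 10 = 0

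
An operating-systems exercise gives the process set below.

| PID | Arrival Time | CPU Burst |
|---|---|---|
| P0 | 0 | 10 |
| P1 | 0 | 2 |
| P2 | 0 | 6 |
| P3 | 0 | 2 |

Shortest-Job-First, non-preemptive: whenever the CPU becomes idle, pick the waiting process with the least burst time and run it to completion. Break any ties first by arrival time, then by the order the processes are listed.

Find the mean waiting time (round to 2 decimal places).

4.00

Gantt: | P1 0-2 | P3 2-4 | P2 4-10 | P0 10-20 |
Completion: P0=20  P1=2  P2=10  P3=4
Waiting times: P0=10, P1=0, P2=4, P3=2
Average waiting = (10+0+4+2) / 4 = 16/4 = 4.00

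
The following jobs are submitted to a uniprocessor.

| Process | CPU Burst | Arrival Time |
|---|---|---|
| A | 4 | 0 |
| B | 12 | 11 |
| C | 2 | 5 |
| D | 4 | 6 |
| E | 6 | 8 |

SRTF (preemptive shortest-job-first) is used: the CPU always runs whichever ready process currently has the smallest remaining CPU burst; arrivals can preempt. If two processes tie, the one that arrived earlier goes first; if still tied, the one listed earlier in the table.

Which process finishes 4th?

E

Schedule: | A 0-4 | idle 4-5 | C 5-7 | D 7-11 | E 11-17 | B 17-29 |
Completion: A=4  B=29  C=7  D=11  E=17
Turnaround (C−A): A=4  B=18  C=2  D=5  E=9
Finish order: A → C → D → E → B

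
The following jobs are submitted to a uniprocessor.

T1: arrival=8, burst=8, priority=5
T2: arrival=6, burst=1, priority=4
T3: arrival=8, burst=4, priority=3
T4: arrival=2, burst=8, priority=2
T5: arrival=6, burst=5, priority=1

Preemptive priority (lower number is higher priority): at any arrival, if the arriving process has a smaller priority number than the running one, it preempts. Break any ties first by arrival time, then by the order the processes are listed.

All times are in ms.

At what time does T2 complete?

20

Gantt: | idle 0-2 | T4 2-6 | T5 6-11 | T4 11-15 | T3 15-19 | T2 19-20 | T1 20-28 |
Completion: T1=28  T2=20  T3=19  T4=15  T5=11
Turnaround (C−A): T1=20  T2=14  T3=11  T4=13  T5=5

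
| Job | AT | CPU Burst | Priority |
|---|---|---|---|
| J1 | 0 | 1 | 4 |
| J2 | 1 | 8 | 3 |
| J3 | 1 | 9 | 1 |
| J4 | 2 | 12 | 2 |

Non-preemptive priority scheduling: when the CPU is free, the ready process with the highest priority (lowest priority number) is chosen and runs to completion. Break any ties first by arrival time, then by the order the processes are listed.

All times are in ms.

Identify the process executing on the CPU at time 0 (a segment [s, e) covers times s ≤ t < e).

J1

Schedule: | J1 0-1 | J3 1-10 | J4 10-22 | J2 22-30 |
Completion: J1=1  J2=30  J3=10  J4=22
Turnaround (C−A): J1=1  J2=29  J3=9  J4=20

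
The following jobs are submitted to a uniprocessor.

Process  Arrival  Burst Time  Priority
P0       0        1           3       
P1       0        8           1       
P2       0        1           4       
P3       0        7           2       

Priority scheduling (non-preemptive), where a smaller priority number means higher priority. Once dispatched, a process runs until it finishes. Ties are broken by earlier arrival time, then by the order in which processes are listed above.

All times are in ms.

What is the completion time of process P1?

Gantt: | P1 0-8 | P3 8-15 | P0 15-16 | P2 16-17 |
Completion: P0=16  P1=8  P2=17  P3=15

8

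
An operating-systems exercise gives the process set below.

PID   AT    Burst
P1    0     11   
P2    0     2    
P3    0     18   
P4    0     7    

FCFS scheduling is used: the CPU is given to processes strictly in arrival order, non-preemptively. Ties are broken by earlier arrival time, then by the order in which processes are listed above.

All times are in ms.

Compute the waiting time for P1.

Gantt: | P1 0-11 | P2 11-13 | P3 13-31 | P4 31-38 |
Completion: P1=11  P2=13  P3=31  P4=38
Waiting(P1) = turnaround − burst = 11 − 11 = 0

0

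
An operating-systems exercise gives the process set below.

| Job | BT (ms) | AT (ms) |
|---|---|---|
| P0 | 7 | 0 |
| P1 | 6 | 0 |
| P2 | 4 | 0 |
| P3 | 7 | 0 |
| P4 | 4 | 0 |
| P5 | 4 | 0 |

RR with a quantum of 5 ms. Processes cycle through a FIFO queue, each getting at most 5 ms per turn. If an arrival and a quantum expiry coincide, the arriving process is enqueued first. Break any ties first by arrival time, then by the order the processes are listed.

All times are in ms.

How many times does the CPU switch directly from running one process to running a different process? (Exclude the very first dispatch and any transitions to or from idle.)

Schedule: | P0 0-5 | P1 5-10 | P2 10-14 | P3 14-19 | P4 19-23 | P5 23-27 | P0 27-29 | P1 29-30 | P3 30-32 |
Completion: P0=29  P1=30  P2=14  P3=32  P4=23  P5=27
Turnaround (C−A): P0=29  P1=30  P2=14  P3=32  P4=23  P5=27

8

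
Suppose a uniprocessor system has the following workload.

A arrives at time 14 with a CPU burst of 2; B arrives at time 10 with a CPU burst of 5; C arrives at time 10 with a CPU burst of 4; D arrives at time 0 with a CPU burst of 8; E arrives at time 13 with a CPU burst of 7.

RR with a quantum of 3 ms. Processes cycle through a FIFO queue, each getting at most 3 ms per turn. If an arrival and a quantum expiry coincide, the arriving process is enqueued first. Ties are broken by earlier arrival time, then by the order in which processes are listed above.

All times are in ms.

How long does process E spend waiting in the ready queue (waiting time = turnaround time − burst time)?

Gantt: | D 0-8 | idle 8-10 | B 10-13 | C 13-16 | E 16-19 | B 19-21 | A 21-23 | C 23-24 | E 24-28 |
Completion: A=23  B=21  C=24  D=8  E=28
Turnaround (C−A): A=9  B=11  C=14  D=8  E=15
Waiting(E) = turnaround − burst = 15 − 7 = 8

8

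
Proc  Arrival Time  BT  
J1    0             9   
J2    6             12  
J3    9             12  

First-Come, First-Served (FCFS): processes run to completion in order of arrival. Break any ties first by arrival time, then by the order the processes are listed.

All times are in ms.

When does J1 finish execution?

9

Timeline: | J1 0-9 | J2 9-21 | J3 21-33 |
Completion: J1=9  J2=21  J3=33
Turnaround (C−A): J1=9  J2=15  J3=24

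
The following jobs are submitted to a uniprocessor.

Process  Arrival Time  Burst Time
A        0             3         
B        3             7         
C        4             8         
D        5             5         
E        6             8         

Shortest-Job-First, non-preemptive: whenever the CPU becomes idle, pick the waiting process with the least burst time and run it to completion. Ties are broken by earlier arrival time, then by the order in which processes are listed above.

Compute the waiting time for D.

5

Schedule: | A 0-3 | B 3-10 | D 10-15 | C 15-23 | E 23-31 |
Completion: A=3  B=10  C=23  D=15  E=31
Turnaround (C−A): A=3  B=7  C=19  D=10  E=25
Waiting(D) = turnaround − burst = 10 − 5 = 5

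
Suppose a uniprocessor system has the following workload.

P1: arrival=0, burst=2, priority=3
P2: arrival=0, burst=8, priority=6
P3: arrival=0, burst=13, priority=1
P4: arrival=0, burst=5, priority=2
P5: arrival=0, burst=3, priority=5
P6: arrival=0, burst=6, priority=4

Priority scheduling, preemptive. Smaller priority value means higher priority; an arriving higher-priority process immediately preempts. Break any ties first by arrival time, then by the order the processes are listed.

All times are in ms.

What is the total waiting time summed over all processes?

106

Schedule: | P3 0-13 | P4 13-18 | P1 18-20 | P6 20-26 | P5 26-29 | P2 29-37 |
Completion: P1=20  P2=37  P3=13  P4=18  P5=29  P6=26
Waiting = turnaround − burst: P1=18, P2=29, P3=0, P4=13, P5=26, P6=20
Total waiting = 18 + 29 + 0 + 13 + 26 + 20 = 106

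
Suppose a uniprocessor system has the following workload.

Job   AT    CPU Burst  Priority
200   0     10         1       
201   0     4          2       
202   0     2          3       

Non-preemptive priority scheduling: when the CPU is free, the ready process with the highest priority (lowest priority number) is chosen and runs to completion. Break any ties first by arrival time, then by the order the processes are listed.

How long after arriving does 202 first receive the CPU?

Gantt: | 200 0-10 | 201 10-14 | 202 14-16 |
Completion: 200=10  201=14  202=16
Turnaround (C−A): 200=10  201=14  202=16
Response(202) = first start − arrival = 14 − 0 = 14

14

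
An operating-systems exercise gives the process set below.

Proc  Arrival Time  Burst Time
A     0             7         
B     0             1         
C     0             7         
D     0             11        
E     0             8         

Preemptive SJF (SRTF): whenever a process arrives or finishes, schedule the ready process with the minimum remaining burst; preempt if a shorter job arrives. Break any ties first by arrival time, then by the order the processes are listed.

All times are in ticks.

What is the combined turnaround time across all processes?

81

Gantt: | B 0-1 | A 1-8 | C 8-15 | E 15-23 | D 23-34 |
Completion: A=8  B=1  C=15  D=34  E=23
Turnaround (C−A): A=8  B=1  C=15  D=34  E=23
Turnaround = completion − arrival: A=8, B=1, C=15, D=34, E=23
Total turnaround = 8 + 1 + 15 + 34 + 23 = 81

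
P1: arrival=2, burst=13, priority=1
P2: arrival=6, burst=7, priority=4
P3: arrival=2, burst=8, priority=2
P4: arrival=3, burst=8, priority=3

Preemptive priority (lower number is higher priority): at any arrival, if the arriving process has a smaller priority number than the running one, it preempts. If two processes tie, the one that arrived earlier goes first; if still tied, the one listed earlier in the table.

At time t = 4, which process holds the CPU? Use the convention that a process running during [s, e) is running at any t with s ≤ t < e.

Schedule: | idle 0-2 | P1 2-15 | P3 15-23 | P4 23-31 | P2 31-38 |
Completion: P1=15  P2=38  P3=23  P4=31
Turnaround (C−A): P1=13  P2=32  P3=21  P4=28

P1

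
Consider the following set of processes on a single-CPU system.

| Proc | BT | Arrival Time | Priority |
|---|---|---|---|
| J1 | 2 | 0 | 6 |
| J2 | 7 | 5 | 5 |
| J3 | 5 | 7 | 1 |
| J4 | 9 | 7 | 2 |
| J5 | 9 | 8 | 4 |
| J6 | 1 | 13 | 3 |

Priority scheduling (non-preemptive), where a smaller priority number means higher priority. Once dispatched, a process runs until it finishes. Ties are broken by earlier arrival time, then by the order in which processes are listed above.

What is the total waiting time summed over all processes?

47

Gantt: | J1 0-2 | idle 2-5 | J2 5-12 | J3 12-17 | J4 17-26 | J6 26-27 | J5 27-36 |
Completion: J1=2  J2=12  J3=17  J4=26  J5=36  J6=27
Turnaround (C−A): J1=2  J2=7  J3=10  J4=19  J5=28  J6=14
Waiting = turnaround − burst: J1=0, J2=0, J3=5, J4=10, J5=19, J6=13
Total waiting = 0 + 0 + 5 + 10 + 19 + 13 = 47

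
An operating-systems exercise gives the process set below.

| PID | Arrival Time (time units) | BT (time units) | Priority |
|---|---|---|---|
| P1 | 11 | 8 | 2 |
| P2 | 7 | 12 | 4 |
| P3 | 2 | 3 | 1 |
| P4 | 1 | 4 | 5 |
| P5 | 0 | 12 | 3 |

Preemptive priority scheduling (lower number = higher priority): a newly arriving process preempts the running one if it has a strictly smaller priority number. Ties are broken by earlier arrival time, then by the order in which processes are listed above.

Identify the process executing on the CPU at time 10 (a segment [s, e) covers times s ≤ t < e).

P5

Gantt: | P5 0-2 | P3 2-5 | P5 5-11 | P1 11-19 | P5 19-23 | P2 23-35 | P4 35-39 |
Completion: P1=19  P2=35  P3=5  P4=39  P5=23
Turnaround (C−A): P1=8  P2=28  P3=3  P4=38  P5=23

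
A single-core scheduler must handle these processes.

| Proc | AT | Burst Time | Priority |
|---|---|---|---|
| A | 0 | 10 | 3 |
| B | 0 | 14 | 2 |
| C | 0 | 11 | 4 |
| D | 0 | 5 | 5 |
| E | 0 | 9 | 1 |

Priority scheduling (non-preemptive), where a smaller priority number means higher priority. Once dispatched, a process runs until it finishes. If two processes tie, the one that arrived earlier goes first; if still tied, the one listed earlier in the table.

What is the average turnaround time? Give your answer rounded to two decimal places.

31.60

Timeline: | E 0-9 | B 9-23 | A 23-33 | C 33-44 | D 44-49 |
Completion: A=33  B=23  C=44  D=49  E=9
Turnaround (C−A): A=33  B=23  C=44  D=49  E=9
Turnaround times: A=33, B=23, C=44, D=49, E=9
Average turnaround = (33+23+44+49+9) / 5 = 158/5 = 31.60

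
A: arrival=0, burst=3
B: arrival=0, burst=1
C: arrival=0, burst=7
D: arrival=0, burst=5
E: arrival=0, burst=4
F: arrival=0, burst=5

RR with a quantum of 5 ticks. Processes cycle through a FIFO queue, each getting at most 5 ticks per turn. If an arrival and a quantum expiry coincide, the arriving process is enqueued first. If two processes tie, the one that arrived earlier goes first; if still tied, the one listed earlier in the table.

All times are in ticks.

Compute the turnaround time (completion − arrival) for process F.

23

Gantt: | A 0-3 | B 3-4 | C 4-9 | D 9-14 | E 14-18 | F 18-23 | C 23-25 |
Completion: A=3  B=4  C=25  D=14  E=18  F=23
Turnaround (C−A): A=3  B=4  C=25  D=14  E=18  F=23
Turnaround(F) = completion − arrival = 23 − 0 = 23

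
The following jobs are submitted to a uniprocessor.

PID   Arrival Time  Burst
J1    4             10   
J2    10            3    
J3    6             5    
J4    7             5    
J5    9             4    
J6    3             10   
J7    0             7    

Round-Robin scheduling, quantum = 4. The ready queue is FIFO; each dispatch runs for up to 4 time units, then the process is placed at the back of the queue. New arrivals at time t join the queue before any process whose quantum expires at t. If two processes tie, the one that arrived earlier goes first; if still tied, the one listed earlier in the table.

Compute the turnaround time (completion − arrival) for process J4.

33

Schedule: | J7 0-4 | J6 4-8 | J1 8-12 | J7 12-15 | J3 15-19 | J4 19-23 | J6 23-27 | J5 27-31 | J2 31-34 | J1 34-38 | J3 38-39 | J4 39-40 | J6 40-42 | J1 42-44 |
Completion: J1=44  J2=34  J3=39  J4=40  J5=31  J6=42  J7=15
Turnaround(J4) = completion − arrival = 40 − 7 = 33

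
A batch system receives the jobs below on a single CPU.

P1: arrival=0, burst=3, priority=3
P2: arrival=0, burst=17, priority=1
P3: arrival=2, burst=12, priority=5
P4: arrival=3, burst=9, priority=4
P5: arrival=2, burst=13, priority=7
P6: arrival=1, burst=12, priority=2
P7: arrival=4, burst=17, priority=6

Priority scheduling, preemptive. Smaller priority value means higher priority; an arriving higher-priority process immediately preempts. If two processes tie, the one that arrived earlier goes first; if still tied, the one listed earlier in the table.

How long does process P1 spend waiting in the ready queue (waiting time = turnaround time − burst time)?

Schedule: | P2 0-17 | P6 17-29 | P1 29-32 | P4 32-41 | P3 41-53 | P7 53-70 | P5 70-83 |
Completion: P1=32  P2=17  P3=53  P4=41  P5=83  P6=29  P7=70
Turnaround (C−A): P1=32  P2=17  P3=51  P4=38  P5=81  P6=28  P7=66
Waiting(P1) = turnaround − burst = 32 − 3 = 29

29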